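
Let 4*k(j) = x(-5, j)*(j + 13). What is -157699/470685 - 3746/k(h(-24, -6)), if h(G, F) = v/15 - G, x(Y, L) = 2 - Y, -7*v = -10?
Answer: -21281079641/366663615 ≈ -58.040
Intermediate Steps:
v = 10/7 (v = -1/7*(-10) = 10/7 ≈ 1.4286)
h(G, F) = 2/21 - G (h(G, F) = (10/7)/15 - G = (10/7)*(1/15) - G = 2/21 - G)
k(j) = 91/4 + 7*j/4 (k(j) = ((2 - 1*(-5))*(j + 13))/4 = ((2 + 5)*(13 + j))/4 = (7*(13 + j))/4 = (91 + 7*j)/4 = 91/4 + 7*j/4)
-157699/470685 - 3746/k(h(-24, -6)) = -157699/470685 - 3746/(91/4 + 7*(2/21 - 1*(-24))/4) = -157699*1/470685 - 3746/(91/4 + 7*(2/21 + 24)/4) = -157699/470685 - 3746/(91/4 + (7/4)*(506/21)) = -157699/470685 - 3746/(91/4 + 253/6) = -157699/470685 - 3746/779/12 = -157699/470685 - 3746*12/779 = -157699/470685 - 44952/779 = -21281079641/366663615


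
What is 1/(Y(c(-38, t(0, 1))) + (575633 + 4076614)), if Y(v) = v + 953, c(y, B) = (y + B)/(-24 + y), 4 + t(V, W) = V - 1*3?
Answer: 62/288498445 ≈ 2.1491e-7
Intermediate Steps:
t(V, W) = -7 + V (t(V, W) = -4 + (V - 1*3) = -4 + (V - 3) = -4 + (-3 + V) = -7 + V)
c(y, B) = (B + y)/(-24 + y)
Y(v) = 953 + v
1/(Y(c(-38, t(0, 1))) + (575633 + 4076614)) = 1/((953 + ((-7 + 0) - 38)/(-24 - 38)) + (575633 + 4076614)) = 1/((953 + (-7 - 38)/(-62)) + 4652247) = 1/((953 - 1/62*(-45)) + 4652247) = 1/((953 + 45/62) + 4652247) = 1/(59131/62 + 4652247) = 1/(288498445/62) = 62/288498445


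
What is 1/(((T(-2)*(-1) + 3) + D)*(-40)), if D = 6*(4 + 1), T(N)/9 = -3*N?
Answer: 1/840 ≈ 0.0011905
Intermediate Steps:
T(N) = -27*N (T(N) = 9*(-3*N) = -27*N)
D = 30 (D = 6*5 = 30)
1/(((T(-2)*(-1) + 3) + D)*(-40)) = 1/(((-27*(-2)*(-1) + 3) + 30)*(-40)) = 1/(((54*(-1) + 3) + 30)*(-40)) = 1/(((-54 + 3) + 30)*(-40)) = 1/((-51 + 30)*(-40)) = 1/(-21*(-40)) = 1/840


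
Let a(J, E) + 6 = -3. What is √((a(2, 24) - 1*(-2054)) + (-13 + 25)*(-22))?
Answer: √1781 ≈ 42.202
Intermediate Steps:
a(J, E) = -9 (a(J, E) = -6 - 3 = -9)
√((a(2, 24) - 1*(-2054)) + (-13 + 25)*(-22)) = √((-9 - 1*(-2054)) + (-13 + 25)*(-22)) = √((-9 + 2054) + 12*(-22)) = √(2045 - 264) = √1781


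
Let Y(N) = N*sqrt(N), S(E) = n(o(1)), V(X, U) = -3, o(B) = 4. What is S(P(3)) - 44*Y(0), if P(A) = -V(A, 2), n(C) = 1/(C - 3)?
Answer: 1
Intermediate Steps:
n(C) = 1/(-3 + C)
P(A) = 3 (P(A) = -1*(-3) = 3)
S(E) = 1 (S(E) = 1/(-3 + 4) = 1/1 = 1)
Y(N) = N**(3/2)
S(P(3)) - 44*Y(0) = 1 - 44*0**(3/2) = 1 - 44*0 = 1 + 0 = 1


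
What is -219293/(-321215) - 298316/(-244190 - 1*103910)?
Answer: 8607973362/5590747075 ≈ 1.5397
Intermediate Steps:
-219293/(-321215) - 298316/(-244190 - 1*103910) = -219293*(-1/321215) - 298316/(-244190 - 103910) = 219293/321215 - 298316/(-348100) = 219293/321215 - 298316*(-1/348100) = 219293/321215 + 74579/87025 = 8607973362/5590747075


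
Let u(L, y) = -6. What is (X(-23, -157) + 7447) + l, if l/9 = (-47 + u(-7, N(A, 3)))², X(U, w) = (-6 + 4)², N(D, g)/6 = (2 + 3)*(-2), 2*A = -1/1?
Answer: 32732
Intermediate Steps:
A = -½ (A = (-1/1)/2 = (-1*1)/2 = (½)*(-1) = -½ ≈ -0.50000)
N(D, g) = -60 (N(D, g) = 6*((2 + 3)*(-2)) = 6*(5*(-2)) = 6*(-10) = -60)
X(U, w) = 4 (X(U, w) = (-2)² = 4)
l = 25281 (l = 9*(-47 - 6)² = 9*(-53)² = 9*2809 = 25281)
(X(-23, -157) + 7447) + l = (4 + 7447) + 25281 = 7451 + 25281 = 32732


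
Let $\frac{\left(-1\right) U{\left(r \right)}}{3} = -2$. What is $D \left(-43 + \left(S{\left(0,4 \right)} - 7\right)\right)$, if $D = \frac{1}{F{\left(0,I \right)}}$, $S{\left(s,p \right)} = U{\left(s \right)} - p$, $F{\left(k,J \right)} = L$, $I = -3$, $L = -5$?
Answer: $\frac{48}{5} \approx 9.6$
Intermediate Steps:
$U{\left(r \right)} = 6$ ($U{\left(r \right)} = \left(-3\right) \left(-2\right) = 6$)
$F{\left(k,J \right)} = -5$
$S{\left(s,p \right)} = 6 - p$
$D = - \frac{1}{5}$ ($D = \frac{1}{-5} = - \frac{1}{5} \approx -0.2$)
$D \left(-43 + \left(S{\left(0,4 \right)} - 7\right)\right) = - \frac{-43 + \left(\left(6 - 4\right) - 7\right)}{5} = - \frac{-43 + \left(2 - 7\right)}{5} = - \frac{-43 - 5}{5} = \left(- \frac{1}{5}\right) \left(-48\right) = \frac{48}{5}$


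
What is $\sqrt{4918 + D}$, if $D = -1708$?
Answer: $\sqrt{3210} \approx 56.657$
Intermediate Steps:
$\sqrt{4918 + D} = \sqrt{4918 - 1708} = \sqrt{3210}$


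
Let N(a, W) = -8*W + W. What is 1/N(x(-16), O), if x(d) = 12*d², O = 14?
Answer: -1/98 ≈ -0.010204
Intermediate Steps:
N(a, W) = -7*W
1/N(x(-16), O) = 1/(-7*14) = 1/(-98) = -1/98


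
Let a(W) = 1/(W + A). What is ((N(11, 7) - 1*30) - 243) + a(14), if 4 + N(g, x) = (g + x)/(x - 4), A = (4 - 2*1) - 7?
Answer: -2438/9 ≈ -270.89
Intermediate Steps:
A = -5 (A = (4 - 2) - 7 = 2 - 7 = -5)
N(g, x) = -4 + (g + x)/(-4 + x) (N(g, x) = -4 + (g + x)/(x - 4) = -4 + (g + x)/(-4 + x))
a(W) = 1/(-5 + W) (a(W) = 1/(W - 5) = 1/(-5 + W))
((N(11, 7) - 1*30) - 243) + a(14) = (((16 + 11 - 3*7)/(-4 + 7) - 1*30) - 243) + 1/(-5 + 14) = (((16 + 11 - 21)/3 - 30) - 243) + 1/9 = (((⅓)*6 - 30) - 243) + ⅑ = ((2 - 30) - 243) + ⅑ = (-28 - 243) + ⅑ = -271 + ⅑ = -2438/9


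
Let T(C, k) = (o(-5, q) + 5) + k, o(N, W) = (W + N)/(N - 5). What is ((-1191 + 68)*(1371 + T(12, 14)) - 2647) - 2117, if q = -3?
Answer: -7833162/5 ≈ -1.5666e+6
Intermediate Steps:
o(N, W) = (N + W)/(-5 + N)
T(C, k) = 29/5 + k (T(C, k) = ((-5 - 3)/(-5 - 5) + 5) + k = (-8/(-10) + 5) + k = (-⅒*(-8) + 5) + k = (⅘ + 5) + k = 29/5 + k)
((-1191 + 68)*(1371 + T(12, 14)) - 2647) - 2117 = ((-1191 + 68)*(1371 + (29/5 + 14)) - 2647) - 2117 = (-1123*(1371 + 99/5) - 2647) - 2117 = (-1123*6954/5 - 2647) - 2117 = (-7809342/5 - 2647) - 2117 = -7822577/5 - 2117 = -7833162/5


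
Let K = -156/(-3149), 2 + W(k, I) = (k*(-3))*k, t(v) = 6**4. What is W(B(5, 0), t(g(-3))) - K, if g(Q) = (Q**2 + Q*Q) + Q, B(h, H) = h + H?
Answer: -242629/3149 ≈ -77.050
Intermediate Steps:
B(h, H) = H + h
g(Q) = Q + 2*Q**2 (g(Q) = (Q**2 + Q**2) + Q = 2*Q**2 + Q = Q + 2*Q**2)
t(v) = 1296
W(k, I) = -2 - 3*k**2 (W(k, I) = -2 + (k*(-3))*k = -2 + (-3*k)*k = -2 - 3*k**2)
K = 156/3149 (K = -156*(-1/3149) = 156/3149 ≈ 0.049540)
W(B(5, 0), t(g(-3))) - K = (-2 - 3*(0 + 5)**2) - 1*156/3149 = (-2 - 3*5**2) - 156/3149 = (-2 - 3*25) - 156/3149 = (-2 - 75) - 156/3149 = -77 - 156/3149 = -242629/3149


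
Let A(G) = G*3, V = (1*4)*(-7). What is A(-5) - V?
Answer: 13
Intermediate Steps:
V = -28 (V = 4*(-7) = -28)
A(G) = 3*G
A(-5) - V = 3*(-5) - 1*(-28) = -15 + 28 = 13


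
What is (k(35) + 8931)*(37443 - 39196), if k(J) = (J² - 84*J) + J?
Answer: -12711003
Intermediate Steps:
k(J) = J² - 83*J
(k(35) + 8931)*(37443 - 39196) = (35*(-83 + 35) + 8931)*(37443 - 39196) = (35*(-48) + 8931)*(-1753) = (-1680 + 8931)*(-1753) = 7251*(-1753) = -12711003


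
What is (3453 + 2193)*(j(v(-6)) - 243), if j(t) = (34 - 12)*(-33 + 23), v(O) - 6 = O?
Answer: -2614098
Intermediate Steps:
v(O) = 6 + O
j(t) = -220 (j(t) = 22*(-10) = -220)
(3453 + 2193)*(j(v(-6)) - 243) = (3453 + 2193)*(-220 - 243) = 5646*(-463) = -2614098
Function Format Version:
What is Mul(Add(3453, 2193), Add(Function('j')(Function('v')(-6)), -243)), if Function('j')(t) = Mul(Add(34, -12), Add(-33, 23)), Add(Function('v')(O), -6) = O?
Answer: -2614098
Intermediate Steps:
Function('v')(O) = Add(6, O)
Function('j')(t) = -220 (Function('j')(t) = Mul(22, -10) = -220)
Mul(Add(3453, 2193), Add(Function('j')(Function('v')(-6)), -243)) = Mul(Add(3453, 2193), Add(-220, -243)) = Mul(5646, -463) = -2614098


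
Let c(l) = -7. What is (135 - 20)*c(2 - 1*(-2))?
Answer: -805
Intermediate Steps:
(135 - 20)*c(2 - 1*(-2)) = (135 - 20)*(-7) = 115*(-7) = -805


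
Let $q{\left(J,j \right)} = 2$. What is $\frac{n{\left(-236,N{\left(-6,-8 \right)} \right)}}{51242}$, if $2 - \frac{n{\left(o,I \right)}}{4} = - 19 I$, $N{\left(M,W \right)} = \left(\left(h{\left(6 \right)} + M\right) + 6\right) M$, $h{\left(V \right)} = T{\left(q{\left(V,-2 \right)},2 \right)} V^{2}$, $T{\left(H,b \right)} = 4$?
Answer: $- \frac{32828}{25621} \approx -1.2813$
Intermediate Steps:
$h{\left(V \right)} = 4 V^{2}$
$N{\left(M,W \right)} = M \left(150 + M\right)$ ($N{\left(M,W \right)} = \left(\left(4 \cdot 6^{2} + M\right) + 6\right) M = \left(\left(4 \cdot 36 + M\right) + 6\right) M = \left(\left(144 + M\right) + 6\right) M = \left(150 + M\right) M = M \left(150 + M\right)$)
$n{\left(o,I \right)} = 8 + 76 I$ ($n{\left(o,I \right)} = 8 - 4 \left(- 19 I\right) = 8 + 76 I$)
$\frac{n{\left(-236,N{\left(-6,-8 \right)} \right)}}{51242} = \frac{8 + 76 \left(- 6 \left(150 - 6\right)\right)}{51242} = \left(8 + 76 \left(\left(-6\right) 144\right)\right) \frac{1}{51242} = \left(8 + 76 \left(-864\right)\right) \frac{1}{51242} = \left(8 - 65664\right) \frac{1}{51242} = \left(-65656\right) \frac{1}{51242} = - \frac{32828}{25621}$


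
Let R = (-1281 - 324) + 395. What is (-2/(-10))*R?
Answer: -242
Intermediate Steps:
R = -1210 (R = -1605 + 395 = -1210)
(-2/(-10))*R = -2/(-10)*(-1210) = -2*(-1/10)*(-1210) = (1/5)*(-1210) = -242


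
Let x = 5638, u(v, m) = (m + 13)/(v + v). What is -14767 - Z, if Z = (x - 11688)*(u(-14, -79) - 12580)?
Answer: -532766544/7 ≈ -7.6110e+7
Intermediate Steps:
u(v, m) = (13 + m)/(2*v) (u(v, m) = (13 + m)/((2*v)) = (13 + m)*(1/(2*v)) = (13 + m)/(2*v))
Z = 532663175/7 (Z = (5638 - 11688)*((½)*(13 - 79)/(-14) - 12580) = -6050*((½)*(-1/14)*(-66) - 12580) = -6050*(33/14 - 12580) = -6050*(-176087/14) = 532663175/7 ≈ 7.6095e+7)
-14767 - Z = -14767 - 1*532663175/7 = -14767 - 532663175/7 = -532766544/7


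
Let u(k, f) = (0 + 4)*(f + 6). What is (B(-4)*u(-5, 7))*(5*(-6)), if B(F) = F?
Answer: 6240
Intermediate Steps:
u(k, f) = 24 + 4*f (u(k, f) = 4*(6 + f) = 24 + 4*f)
(B(-4)*u(-5, 7))*(5*(-6)) = (-4*(24 + 4*7))*(5*(-6)) = -4*(24 + 28)*(-30) = -4*52*(-30) = -208*(-30) = 6240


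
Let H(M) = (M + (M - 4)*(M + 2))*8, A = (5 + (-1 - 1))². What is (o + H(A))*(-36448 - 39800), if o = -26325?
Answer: 1968189624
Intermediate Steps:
A = 9 (A = (5 - 2)² = 3² = 9)
H(M) = 8*M + 8*(-4 + M)*(2 + M) (H(M) = (M + (-4 + M)*(2 + M))*8 = 8*M + 8*(-4 + M)*(2 + M))
(o + H(A))*(-36448 - 39800) = (-26325 + (-64 - 8*9 + 8*9²))*(-36448 - 39800) = (-26325 + (-64 - 72 + 8*81))*(-76248) = (-26325 + (-64 - 72 + 648))*(-76248) = (-26325 + 512)*(-76248) = -25813*(-76248) = 1968189624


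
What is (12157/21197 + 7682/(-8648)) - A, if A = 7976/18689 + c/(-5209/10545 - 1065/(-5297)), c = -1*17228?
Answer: -4332062238225158211/73655441457818 ≈ -58815.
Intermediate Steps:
c = -17228
A = 4496148472711507/76445709868 (A = 7976/18689 - 17228/(-5209/10545 - 1065/(-5297)) = 7976*(1/18689) - 17228/(-5209*1/10545 - 1065*(-1/5297)) = 7976/18689 - 17228/(-5209/10545 + 1065/5297) = 7976/18689 - 17228/(-16361648/55856865) = 7976/18689 - 17228*(-55856865/16361648) = 7976/18689 + 240575517555/4090412 = 4496148472711507/76445709868 ≈ 58815.)
(12157/21197 + 7682/(-8648)) - A = (12157/21197 + 7682/(-8648)) - 1*4496148472711507/76445709868 = (12157*(1/21197) + 7682*(-1/8648)) - 4496148472711507/76445709868 = (12157/21197 - 167/188) - 4496148472711507/76445709868 = -26689/84788 - 4496148472711507/76445709868 = -4332062238225158211/73655441457818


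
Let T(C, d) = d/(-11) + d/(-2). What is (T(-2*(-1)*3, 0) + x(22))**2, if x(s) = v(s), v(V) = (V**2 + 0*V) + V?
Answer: 256036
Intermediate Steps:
T(C, d) = -13*d/22 (T(C, d) = d*(-1/11) + d*(-1/2) = -d/11 - d/2 = -13*d/22)
v(V) = V + V**2 (v(V) = (V**2 + 0) + V = V**2 + V = V + V**2)
x(s) = s*(1 + s)
(T(-2*(-1)*3, 0) + x(22))**2 = (-13/22*0 + 22*(1 + 22))**2 = (0 + 22*23)**2 = (0 + 506)**2 = 506**2 = 256036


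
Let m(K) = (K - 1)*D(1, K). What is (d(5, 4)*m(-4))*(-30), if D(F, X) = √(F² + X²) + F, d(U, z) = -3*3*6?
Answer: -8100 - 8100*√17 ≈ -41497.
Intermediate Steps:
d(U, z) = -54 (d(U, z) = -9*6 = -54)
D(F, X) = F + √(F² + X²)
m(K) = (1 + √(1 + K²))*(-1 + K) (m(K) = (K - 1)*(1 + √(1² + K²)) = (-1 + K)*(1 + √(1 + K²)) = (1 + √(1 + K²))*(-1 + K))
(d(5, 4)*m(-4))*(-30) = -54*(1 + √(1 + (-4)²))*(-1 - 4)*(-30) = -54*(1 + √(1 + 16))*(-5)*(-30) = -54*(1 + √17)*(-5)*(-30) = -54*(-5 - 5*√17)*(-30) = (270 + 270*√17)*(-30) = -8100 - 8100*√17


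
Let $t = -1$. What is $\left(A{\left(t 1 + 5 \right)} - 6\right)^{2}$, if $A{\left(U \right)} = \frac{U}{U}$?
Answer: $25$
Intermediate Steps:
$A{\left(U \right)} = 1$
$\left(A{\left(t 1 + 5 \right)} - 6\right)^{2} = \left(1 - 6\right)^{2} = \left(-5\right)^{2} = 25$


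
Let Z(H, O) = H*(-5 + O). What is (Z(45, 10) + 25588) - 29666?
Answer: -3853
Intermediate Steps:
(Z(45, 10) + 25588) - 29666 = (45*(-5 + 10) + 25588) - 29666 = (45*5 + 25588) - 29666 = (225 + 25588) - 29666 = 25813 - 29666 = -3853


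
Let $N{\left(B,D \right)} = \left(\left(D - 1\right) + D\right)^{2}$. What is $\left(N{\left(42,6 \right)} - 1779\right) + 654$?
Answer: $-1004$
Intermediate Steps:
$N{\left(B,D \right)} = \left(-1 + 2 D\right)^{2}$ ($N{\left(B,D \right)} = \left(\left(-1 + D\right) + D\right)^{2} = \left(-1 + 2 D\right)^{2}$)
$\left(N{\left(42,6 \right)} - 1779\right) + 654 = \left(\left(-1 + 2 \cdot 6\right)^{2} - 1779\right) + 654 = \left(\left(-1 + 12\right)^{2} - 1779\right) + 654 = \left(11^{2} - 1779\right) + 654 = \left(121 - 1779\right) + 654 = -1658 + 654 = -1004$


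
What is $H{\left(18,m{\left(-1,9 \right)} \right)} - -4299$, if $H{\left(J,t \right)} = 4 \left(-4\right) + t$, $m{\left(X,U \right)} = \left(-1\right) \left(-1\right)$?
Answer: $4284$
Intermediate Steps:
$m{\left(X,U \right)} = 1$
$H{\left(J,t \right)} = -16 + t$
$H{\left(18,m{\left(-1,9 \right)} \right)} - -4299 = \left(-16 + 1\right) - -4299 = -15 + 4299 = 4284$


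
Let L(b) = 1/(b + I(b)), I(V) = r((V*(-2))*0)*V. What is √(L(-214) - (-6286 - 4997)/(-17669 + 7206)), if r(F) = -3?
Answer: 23*I*√10197898969/2239082 ≈ 1.0373*I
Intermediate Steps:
I(V) = -3*V
L(b) = -1/(2*b) (L(b) = 1/(b - 3*b) = 1/(-2*b) = -1/(2*b))
√(L(-214) - (-6286 - 4997)/(-17669 + 7206)) = √(-½/(-214) - (-6286 - 4997)/(-17669 + 7206)) = √(-½*(-1/214) - (-11283)/(-10463)) = √(1/428 - (-11283)*(-1)/10463) = √(1/428 - 1*11283/10463) = √(1/428 - 11283/10463) = √(-4818661/4478164) = 23*I*√10197898969/2239082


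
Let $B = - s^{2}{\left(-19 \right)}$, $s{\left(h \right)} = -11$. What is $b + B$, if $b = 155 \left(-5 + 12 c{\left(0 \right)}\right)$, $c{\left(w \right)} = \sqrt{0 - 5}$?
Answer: $-896 + 1860 i \sqrt{5} \approx -896.0 + 4159.1 i$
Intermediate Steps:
$c{\left(w \right)} = i \sqrt{5}$ ($c{\left(w \right)} = \sqrt{-5} = i \sqrt{5}$)
$b = -775 + 1860 i \sqrt{5}$ ($b = 155 \left(-5 + 12 i \sqrt{5}\right) = -775 + 1860 i \sqrt{5} \approx -775.0 + 4159.1 i$)
$B = -121$ ($B = - \left(-11\right)^{2} = \left(-1\right) 121 = -121$)
$b + B = \left(-775 + 1860 i \sqrt{5}\right) - 121 = -896 + 1860 i \sqrt{5}$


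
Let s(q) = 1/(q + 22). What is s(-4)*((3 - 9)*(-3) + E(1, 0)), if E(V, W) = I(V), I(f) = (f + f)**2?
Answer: 11/9 ≈ 1.2222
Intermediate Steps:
I(f) = 4*f**2 (I(f) = (2*f)**2 = 4*f**2)
E(V, W) = 4*V**2
s(q) = 1/(22 + q)
s(-4)*((3 - 9)*(-3) + E(1, 0)) = ((3 - 9)*(-3) + 4*1**2)/(22 - 4) = (-6*(-3) + 4*1)/18 = (18 + 4)/18 = (1/18)*22 = 11/9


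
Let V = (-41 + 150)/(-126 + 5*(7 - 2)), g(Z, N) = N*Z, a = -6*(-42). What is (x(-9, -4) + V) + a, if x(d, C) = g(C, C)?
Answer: 26959/101 ≈ 266.92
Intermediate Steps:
a = 252
V = -109/101 (V = 109/(-126 + 5*5) = 109/(-126 + 25) = 109/(-101) = 109*(-1/101) = -109/101 ≈ -1.0792)
x(d, C) = C² (x(d, C) = C*C = C²)
(x(-9, -4) + V) + a = ((-4)² - 109/101) + 252 = (16 - 109/101) + 252 = 1507/101 + 252 = 26959/101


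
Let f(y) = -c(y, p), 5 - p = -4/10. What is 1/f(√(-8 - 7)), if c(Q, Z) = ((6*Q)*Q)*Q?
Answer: -I*√15/1350 ≈ -0.0028689*I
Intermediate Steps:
p = 27/5 (p = 5 - (-4)/10 = 5 - 1*(-⅖) = 5 + ⅖ = 27/5 ≈ 5.4000)
c(Q, Z) = 6*Q³ (c(Q, Z) = (6*Q²)*Q = 6*Q³)
f(y) = -6*y³
1/f(√(-8 - 7)) = 1/(-6*(-8 - 7)^(3/2)) = 1/(-6*(-15*I*√15)) = 1/(-(-90)*I*√15) = 1/(90*I*√15) = -I*√15/1350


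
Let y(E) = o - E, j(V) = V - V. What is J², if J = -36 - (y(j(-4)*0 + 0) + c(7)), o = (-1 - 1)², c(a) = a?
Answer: 2209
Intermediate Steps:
j(V) = 0
o = 4 (o = (-2)² = 4)
y(E) = 4 - E
J = -47 (J = -36 - ((4 - (0*0 + 0)) + 7) = -36 - ((4 - (0 + 0)) + 7) = -36 - ((4 - 1*0) + 7) = -36 - ((4 + 0) + 7) = -36 - (4 + 7) = -36 - 1*11 = -36 - 11 = -47)
J² = (-47)² = 2209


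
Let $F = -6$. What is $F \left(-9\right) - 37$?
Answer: $17$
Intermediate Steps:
$F \left(-9\right) - 37 = \left(-6\right) \left(-9\right) - 37 = 54 - 37 = 17$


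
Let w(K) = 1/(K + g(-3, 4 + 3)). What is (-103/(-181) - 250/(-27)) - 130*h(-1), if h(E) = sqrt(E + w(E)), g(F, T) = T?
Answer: 48031/4887 - 65*I*sqrt(30)/3 ≈ 9.8283 - 118.67*I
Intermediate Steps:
w(K) = 1/(7 + K) (w(K) = 1/(K + (4 + 3)) = 1/(K + 7) = 1/(7 + K))
h(E) = sqrt(E + 1/(7 + E))
(-103/(-181) - 250/(-27)) - 130*h(-1) = (-103/(-181) - 250/(-27)) - 130*sqrt(1 - (7 - 1))/sqrt(7 - 1) = (-103*(-1/181) - 250*(-1/27)) - 130*sqrt(6)*sqrt(1 - 1*6)/6 = (103/181 + 250/27) - 130*sqrt(6)*sqrt(1 - 6)/6 = 48031/4887 - 130*I*sqrt(30)/6 = 48031/4887 - 65*I*sqrt(30)/3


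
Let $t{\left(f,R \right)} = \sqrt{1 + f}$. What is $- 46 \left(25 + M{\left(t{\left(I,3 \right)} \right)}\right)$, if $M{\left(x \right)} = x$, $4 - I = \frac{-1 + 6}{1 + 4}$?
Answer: $-1242$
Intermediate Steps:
$I = 3$ ($I = 4 - \frac{-1 + 6}{1 + 4} = 4 - \frac{5}{5} = 4 - 5 \cdot \frac{1}{5} = 4 - 1 = 3$)
$- 46 \left(25 + M{\left(t{\left(I,3 \right)} \right)}\right) = - 46 \left(25 + \sqrt{1 + 3}\right) = - 46 \left(25 + \sqrt{4}\right) = - 46 \left(25 + 2\right) = \left(-46\right) 27 = -1242$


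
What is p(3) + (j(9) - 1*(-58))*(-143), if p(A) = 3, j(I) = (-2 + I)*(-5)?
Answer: -3286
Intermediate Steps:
j(I) = 10 - 5*I
p(3) + (j(9) - 1*(-58))*(-143) = 3 + ((10 - 5*9) - 1*(-58))*(-143) = 3 + ((10 - 45) + 58)*(-143) = 3 + (-35 + 58)*(-143) = 3 + 23*(-143) = 3 - 3289 = -3286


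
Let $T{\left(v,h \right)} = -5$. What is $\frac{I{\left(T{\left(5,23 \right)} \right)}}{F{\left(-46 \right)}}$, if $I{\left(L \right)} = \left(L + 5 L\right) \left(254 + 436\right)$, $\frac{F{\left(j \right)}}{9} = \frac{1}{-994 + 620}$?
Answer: $860200$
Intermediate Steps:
$F{\left(j \right)} = - \frac{9}{374}$ ($F{\left(j \right)} = \frac{9}{-994 + 620} = \frac{9}{-374} = 9 \left(- \frac{1}{374}\right) = - \frac{9}{374}$)
$I{\left(L \right)} = 4140 L$ ($I{\left(L \right)} = 6 L 690 = 4140 L$)
$\frac{I{\left(T{\left(5,23 \right)} \right)}}{F{\left(-46 \right)}} = \frac{4140 \left(-5\right)}{- \frac{9}{374}} = \left(-20700\right) \left(- \frac{374}{9}\right) = 860200$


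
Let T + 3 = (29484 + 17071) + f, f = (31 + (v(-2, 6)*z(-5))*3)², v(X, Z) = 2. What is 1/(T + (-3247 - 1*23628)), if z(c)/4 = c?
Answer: 1/27598 ≈ 3.6235e-5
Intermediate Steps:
z(c) = 4*c
f = 7921 (f = (31 + (2*(4*(-5)))*3)² = (31 + (2*(-20))*3)² = (31 - 40*3)² = (31 - 120)² = (-89)² = 7921)
T = 54473 (T = -3 + ((29484 + 17071) + 7921) = -3 + (46555 + 7921) = -3 + 54476 = 54473)
1/(T + (-3247 - 1*23628)) = 1/(54473 + (-3247 - 1*23628)) = 1/(54473 + (-3247 - 23628)) = 1/(54473 - 26875) = 1/27598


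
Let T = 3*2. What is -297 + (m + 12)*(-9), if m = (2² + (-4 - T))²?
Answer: -729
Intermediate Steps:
T = 6
m = 36 (m = (2² + (-4 - 1*6))² = (4 + (-4 - 6))² = (4 - 10)² = (-6)² = 36)
-297 + (m + 12)*(-9) = -297 + (36 + 12)*(-9) = -297 + 48*(-9) = -297 - 432 = -729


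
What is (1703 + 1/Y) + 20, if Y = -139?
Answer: 239496/139 ≈ 1723.0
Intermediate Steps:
(1703 + 1/Y) + 20 = (1703 + 1/(-139)) + 20 = (1703 - 1/139) + 20 = 236716/139 + 20 = 239496/139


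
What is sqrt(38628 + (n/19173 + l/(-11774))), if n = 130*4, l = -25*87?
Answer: sqrt(974865398980242)/158862 ≈ 196.54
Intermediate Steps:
l = -2175
n = 520
sqrt(38628 + (n/19173 + l/(-11774))) = sqrt(38628 + (520/19173 - 2175/(-11774))) = sqrt(38628 + (520*(1/19173) - 2175*(-1/11774))) = sqrt(38628 + (520/19173 + 75/406)) = sqrt(38628 + 33655/158862) = sqrt(6136554991/158862) = sqrt(974865398980242)/158862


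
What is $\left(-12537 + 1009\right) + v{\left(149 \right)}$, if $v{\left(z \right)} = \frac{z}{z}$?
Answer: $-11527$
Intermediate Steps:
$v{\left(z \right)} = 1$
$\left(-12537 + 1009\right) + v{\left(149 \right)} = \left(-12537 + 1009\right) + 1 = -11528 + 1 = -11527$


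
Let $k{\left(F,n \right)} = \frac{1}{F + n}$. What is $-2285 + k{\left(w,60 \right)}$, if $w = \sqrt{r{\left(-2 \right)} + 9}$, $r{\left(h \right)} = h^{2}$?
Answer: $- \frac{8196235}{3587} - \frac{\sqrt{13}}{3587} \approx -2285.0$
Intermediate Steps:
$w = \sqrt{13}$ ($w = \sqrt{\left(-2\right)^{2} + 9} = \sqrt{4 + 9} = \sqrt{13} \approx 3.6056$)
$-2285 + k{\left(w,60 \right)} = -2285 + \frac{1}{\sqrt{13} + 60} = -2285 + \frac{1}{60 + \sqrt{13}}$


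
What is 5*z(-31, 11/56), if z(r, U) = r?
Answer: -155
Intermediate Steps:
5*z(-31, 11/56) = 5*(-31) = -155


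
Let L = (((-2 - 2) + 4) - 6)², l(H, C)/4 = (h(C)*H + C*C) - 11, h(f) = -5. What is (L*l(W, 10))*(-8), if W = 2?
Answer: -91008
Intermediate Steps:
l(H, C) = -44 - 20*H + 4*C² (l(H, C) = 4*((-5*H + C*C) - 11) = 4*((-5*H + C²) - 11) = 4*((C² - 5*H) - 11) = 4*(-11 + C² - 5*H) = -44 - 20*H + 4*C²)
L = 36 (L = ((-4 + 4) - 6)² = (0 - 6)² = (-6)² = 36)
(L*l(W, 10))*(-8) = (36*(-44 - 20*2 + 4*10²))*(-8) = (36*(-44 - 40 + 4*100))*(-8) = (36*(-44 - 40 + 400))*(-8) = (36*316)*(-8) = 11376*(-8) = -91008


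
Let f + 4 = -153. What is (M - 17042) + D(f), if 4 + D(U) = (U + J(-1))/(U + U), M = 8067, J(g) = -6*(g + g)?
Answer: -2819261/314 ≈ -8978.5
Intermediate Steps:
f = -157 (f = -4 - 153 = -157)
J(g) = -12*g
D(U) = -4 + (12 + U)/(2*U) (D(U) = -4 + (U - 12*(-1))/(U + U) = -4 + (U + 12)/((2*U)) = -4 + (12 + U)*(1/(2*U)) = -4 + (12 + U)/(2*U))
(M - 17042) + D(f) = (8067 - 17042) + (-7/2 + 6/(-157)) = -8975 + (-7/2 + 6*(-1/157)) = -8975 + (-7/2 - 6/157) = -8975 - 1111/314 = -2819261/314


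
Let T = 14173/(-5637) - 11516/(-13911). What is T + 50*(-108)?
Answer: -47064478079/8712923 ≈ -5401.7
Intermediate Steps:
T = -14693879/8712923 (T = 14173*(-1/5637) - 11516*(-1/13911) = -14173/5637 + 11516/13911 = -14693879/8712923 ≈ -1.6864)
T + 50*(-108) = -14693879/8712923 + 50*(-108) = -14693879/8712923 - 5400 = -47064478079/8712923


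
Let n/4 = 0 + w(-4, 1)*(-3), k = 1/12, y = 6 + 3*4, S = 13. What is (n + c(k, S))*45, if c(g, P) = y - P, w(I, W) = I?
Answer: 2385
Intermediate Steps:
y = 18 (y = 6 + 12 = 18)
k = 1/12 ≈ 0.083333
c(g, P) = 18 - P
n = 48 (n = 4*(0 - 4*(-3)) = 4*(0 + 12) = 4*12 = 48)
(n + c(k, S))*45 = (48 + (18 - 1*13))*45 = (48 + (18 - 13))*45 = (48 + 5)*45 = 53*45 = 2385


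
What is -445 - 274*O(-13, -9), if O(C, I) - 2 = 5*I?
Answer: 11337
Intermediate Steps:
O(C, I) = 2 + 5*I
-445 - 274*O(-13, -9) = -445 - 274*(2 + 5*(-9)) = -445 - 274*(2 - 45) = -445 - 274*(-43) = -445 + 11782 = 11337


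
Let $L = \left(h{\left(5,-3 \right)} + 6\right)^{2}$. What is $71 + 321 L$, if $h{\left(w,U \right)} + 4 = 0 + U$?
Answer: $392$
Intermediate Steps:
$h{\left(w,U \right)} = -4 + U$ ($h{\left(w,U \right)} = -4 + \left(0 + U\right) = -4 + U$)
$L = 1$ ($L = \left(\left(-4 - 3\right) + 6\right)^{2} = \left(-7 + 6\right)^{2} = \left(-1\right)^{2} = 1$)
$71 + 321 L = 71 + 321 \cdot 1 = 71 + 321 = 392$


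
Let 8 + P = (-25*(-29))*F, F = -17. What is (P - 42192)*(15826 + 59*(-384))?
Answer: 372405750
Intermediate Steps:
P = -12333 (P = -8 - 25*(-29)*(-17) = -8 + 725*(-17) = -8 - 12325 = -12333)
(P - 42192)*(15826 + 59*(-384)) = (-12333 - 42192)*(15826 + 59*(-384)) = -54525*(15826 - 22656) = -54525*(-6830) = 372405750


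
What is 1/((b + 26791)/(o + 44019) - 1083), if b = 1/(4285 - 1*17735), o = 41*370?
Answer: -27451450/29717494869 ≈ -0.00092375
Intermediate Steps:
o = 15170
b = -1/13450 (b = 1/(4285 - 17735) = 1/(-13450) = -1/13450 ≈ -7.4349e-5)
1/((b + 26791)/(o + 44019) - 1083) = 1/((-1/13450 + 26791)/(15170 + 44019) - 1083) = 1/((360338949/13450)/59189 - 1083) = 1/((360338949/13450)*(1/59189) - 1083) = 1/(12425481/27451450 - 1083) = 1/(-29717494869/27451450) = -27451450/29717494869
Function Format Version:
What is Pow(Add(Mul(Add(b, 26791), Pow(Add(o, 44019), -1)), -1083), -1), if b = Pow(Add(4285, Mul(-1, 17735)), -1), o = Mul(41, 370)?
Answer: Rational(-27451450, 29717494869) ≈ -0.00092375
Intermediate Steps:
o = 15170
b = Rational(-1, 13450) (b = Pow(Add(4285, -17735), -1) = Pow(-13450, -1) = Rational(-1, 13450) ≈ -7.4349e-5)
Pow(Add(Mul(Add(b, 26791), Pow(Add(o, 44019), -1)), -1083), -1) = Pow(Add(Mul(Add(Rational(-1, 13450), 26791), Pow(Add(15170, 44019), -1)), -1083), -1) = Pow(Add(Mul(Rational(360338949, 13450), Pow(59189, -1)), -1083), -1) = Pow(Add(Mul(Rational(360338949, 13450), Rational(1, 59189)), -1083), -1) = Pow(Add(Rational(12425481, 27451450), -1083), -1) = Pow(Rational(-29717494869, 27451450), -1) = Rational(-27451450, 29717494869)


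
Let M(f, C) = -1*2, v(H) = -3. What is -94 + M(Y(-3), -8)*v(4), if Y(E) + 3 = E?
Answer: -88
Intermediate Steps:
Y(E) = -3 + E
M(f, C) = -2
-94 + M(Y(-3), -8)*v(4) = -94 - 2*(-3) = -94 + 6 = -88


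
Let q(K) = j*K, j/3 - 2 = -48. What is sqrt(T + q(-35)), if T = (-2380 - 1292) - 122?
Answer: 2*sqrt(259) ≈ 32.187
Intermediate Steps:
j = -138 (j = 6 + 3*(-48) = 6 - 144 = -138)
q(K) = -138*K
T = -3794 (T = -3672 - 122 = -3794)
sqrt(T + q(-35)) = sqrt(-3794 - 138*(-35)) = sqrt(-3794 + 4830) = sqrt(1036) = 2*sqrt(259)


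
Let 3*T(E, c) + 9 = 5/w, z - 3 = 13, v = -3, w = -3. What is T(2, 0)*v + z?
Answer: 80/3 ≈ 26.667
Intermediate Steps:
z = 16 (z = 3 + 13 = 16)
T(E, c) = -32/9 (T(E, c) = -3 + (5/(-3))/3 = -3 + (5*(-⅓))/3 = -3 + (⅓)*(-5/3) = -3 - 5/9 = -32/9)
T(2, 0)*v + z = -32/9*(-3) + 16 = 32/3 + 16 = 80/3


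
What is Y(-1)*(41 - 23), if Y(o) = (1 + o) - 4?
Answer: -72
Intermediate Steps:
Y(o) = -3 + o
Y(-1)*(41 - 23) = (-3 - 1)*(41 - 23) = -4*18 = -72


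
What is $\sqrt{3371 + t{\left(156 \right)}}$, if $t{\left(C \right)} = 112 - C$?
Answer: $\sqrt{3327} \approx 57.68$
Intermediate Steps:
$\sqrt{3371 + t{\left(156 \right)}} = \sqrt{3371 + \left(112 - 156\right)} = \sqrt{3371 - 44} = \sqrt{3327}$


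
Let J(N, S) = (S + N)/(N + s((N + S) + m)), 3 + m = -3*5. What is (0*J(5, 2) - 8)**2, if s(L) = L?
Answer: 64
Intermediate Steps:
m = -18 (m = -3 - 3*5 = -3 - 15 = -18)
J(N, S) = (N + S)/(-18 + S + 2*N) (J(N, S) = (S + N)/(N + ((N + S) - 18)) = (N + S)/(N + (-18 + N + S)) = (N + S)/(-18 + S + 2*N))
(0*J(5, 2) - 8)**2 = (0*((5 + 2)/(-18 + 2 + 2*5)) - 8)**2 = (0*(7/(-18 + 2 + 10)) - 8)**2 = (0*(7/(-6)) - 8)**2 = (0*(-1/6*7) - 8)**2 = (0*(-7/6) - 8)**2 = (0 - 8)**2 = (-8)**2 = 64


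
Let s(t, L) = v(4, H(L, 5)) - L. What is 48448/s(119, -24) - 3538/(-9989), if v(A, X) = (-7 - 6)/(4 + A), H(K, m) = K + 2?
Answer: 3872209878/1788031 ≈ 2165.6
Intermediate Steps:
H(K, m) = 2 + K
v(A, X) = -13/(4 + A)
s(t, L) = -13/8 - L (s(t, L) = -13/(4 + 4) - L = -13/8 - L)
48448/s(119, -24) - 3538/(-9989) = 48448/(-13/8 - 1*(-24)) - 3538/(-9989) = 48448/(-13/8 + 24) - 3538*(-1/9989) = 48448/(179/8) + 3538/9989 = 48448*(8/179) + 3538/9989 = 387584/179 + 3538/9989 = 3872209878/1788031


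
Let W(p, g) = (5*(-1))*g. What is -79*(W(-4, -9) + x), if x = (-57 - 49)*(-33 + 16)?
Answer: -145913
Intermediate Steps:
x = 1802 (x = -106*(-17) = 1802)
W(p, g) = -5*g
-79*(W(-4, -9) + x) = -79*(-5*(-9) + 1802) = -79*(45 + 1802) = -79*1847 = -145913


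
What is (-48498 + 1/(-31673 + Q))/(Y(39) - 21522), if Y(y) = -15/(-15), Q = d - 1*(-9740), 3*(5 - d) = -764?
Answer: 3153339963/1399295420 ≈ 2.2535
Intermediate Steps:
d = 779/3 (d = 5 - ⅓*(-764) = 5 + 764/3 = 779/3 ≈ 259.67)
Q = 29999/3 (Q = 779/3 - 1*(-9740) = 779/3 + 9740 = 29999/3 ≈ 9999.7)
Y(y) = 1 (Y(y) = -15*(-1/15) = 1)
(-48498 + 1/(-31673 + Q))/(Y(39) - 21522) = (-48498 + 1/(-31673 + 29999/3))/(1 - 21522) = (-48498 + 1/(-65020/3))/(-21521) = (-48498 - 3/65020)*(-1/21521) = -3153339963/65020*(-1/21521) = 3153339963/1399295420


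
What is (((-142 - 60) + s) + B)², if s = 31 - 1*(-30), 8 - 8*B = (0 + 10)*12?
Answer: 24025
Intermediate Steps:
B = -14 (B = 1 - (0 + 10)*12/8 = 1 - 5*12/4 = 1 - ⅛*120 = 1 - 15 = -14)
s = 61 (s = 31 + 30 = 61)
(((-142 - 60) + s) + B)² = (((-142 - 60) + 61) - 14)² = ((-202 + 61) - 14)² = (-141 - 14)² = (-155)² = 24025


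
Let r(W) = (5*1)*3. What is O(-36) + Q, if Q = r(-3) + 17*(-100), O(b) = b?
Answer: -1721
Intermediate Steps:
r(W) = 15 (r(W) = 5*3 = 15)
Q = -1685 (Q = 15 + 17*(-100) = 15 - 1700 = -1685)
O(-36) + Q = -36 - 1685 = -1721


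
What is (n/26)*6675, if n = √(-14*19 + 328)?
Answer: 6675*√62/26 ≈ 2021.5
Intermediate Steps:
n = √62 (n = √(-266 + 328) = √62 ≈ 7.8740)
(n/26)*6675 = (√62/26)*6675 = 6675*√62/26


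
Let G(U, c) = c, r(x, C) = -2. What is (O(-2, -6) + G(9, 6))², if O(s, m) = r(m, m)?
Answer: 16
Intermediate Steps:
O(s, m) = -2
(O(-2, -6) + G(9, 6))² = (-2 + 6)² = 4² = 16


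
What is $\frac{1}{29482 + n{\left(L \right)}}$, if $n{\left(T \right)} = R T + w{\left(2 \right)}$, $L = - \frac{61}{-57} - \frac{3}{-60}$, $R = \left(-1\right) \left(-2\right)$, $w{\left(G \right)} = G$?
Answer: $\frac{570}{16807157} \approx 3.3914 \cdot 10^{-5}$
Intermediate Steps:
$R = 2$
$L = \frac{1277}{1140}$ ($L = \left(-61\right) \left(- \frac{1}{57}\right) - - \frac{1}{20} = \frac{61}{57} + \frac{1}{20} = \frac{1277}{1140} \approx 1.1202$)
$n{\left(T \right)} = 2 + 2 T$ ($n{\left(T \right)} = 2 T + 2 = 2 + 2 T$)
$\frac{1}{29482 + n{\left(L \right)}} = \frac{1}{29482 + \left(2 + 2 \cdot \frac{1277}{1140}\right)} = \frac{1}{29482 + \left(2 + \frac{1277}{570}\right)} = \frac{1}{29482 + \frac{2417}{570}} = \frac{1}{\frac{16807157}{570}} = \frac{570}{16807157}$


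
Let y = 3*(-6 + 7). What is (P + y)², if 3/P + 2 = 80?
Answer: 6241/676 ≈ 9.2323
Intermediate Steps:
P = 1/26 (P = 3/(-2 + 80) = 3/78 = 3*(1/78) = 1/26 ≈ 0.038462)
y = 3 (y = 3*1 = 3)
(P + y)² = (1/26 + 3)² = (79/26)² = 6241/676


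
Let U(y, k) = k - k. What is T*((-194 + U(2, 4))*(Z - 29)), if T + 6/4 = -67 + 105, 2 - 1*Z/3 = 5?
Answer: 269078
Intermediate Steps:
Z = -9 (Z = 6 - 3*5 = 6 - 15 = -9)
U(y, k) = 0
T = 73/2 (T = -3/2 + (-67 + 105) = -3/2 + 38 = 73/2 ≈ 36.500)
T*((-194 + U(2, 4))*(Z - 29)) = 73*((-194 + 0)*(-9 - 29))/2 = 73*(-194*(-38))/2 = (73/2)*7372 = 269078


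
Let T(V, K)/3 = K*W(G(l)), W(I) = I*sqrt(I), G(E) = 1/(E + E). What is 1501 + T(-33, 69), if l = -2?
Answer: 1501 - 207*I/8 ≈ 1501.0 - 25.875*I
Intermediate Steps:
G(E) = 1/(2*E)
W(I) = I**(3/2)
T(V, K) = -3*I*K/8 (T(V, K) = 3*(K*((1/2)/(-2))**(3/2)) = 3*(K*((1/2)*(-1/2))**(3/2)) = 3*(K*(-1/4)**(3/2)) = 3*(K*(-I/8)) = 3*(-I*K/8) = -3*I*K/8)
1501 + T(-33, 69) = 1501 - 3/8*I*69 = 1501 - 207*I/8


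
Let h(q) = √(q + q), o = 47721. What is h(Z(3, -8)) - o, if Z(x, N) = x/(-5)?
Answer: -47721 + I*√30/5 ≈ -47721.0 + 1.0954*I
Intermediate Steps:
Z(x, N) = -x/5 (Z(x, N) = x*(-⅕) = -x/5)
h(q) = √2*√q (h(q) = √(2*q) = √2*√q)
h(Z(3, -8)) - o = √2*√(-⅕*3) - 1*47721 = √2*√(-⅗) - 47721 = √2*(I*√15/5) - 47721 = I*√30/5 - 47721 = -47721 + I*√30/5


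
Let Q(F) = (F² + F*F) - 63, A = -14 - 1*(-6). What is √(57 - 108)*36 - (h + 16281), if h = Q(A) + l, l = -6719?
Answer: -9627 + 36*I*√51 ≈ -9627.0 + 257.09*I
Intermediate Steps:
A = -8 (A = -14 + 6 = -8)
Q(F) = -63 + 2*F² (Q(F) = (F² + F²) - 63 = 2*F² - 63 = -63 + 2*F²)
h = -6654 (h = (-63 + 2*(-8)²) - 6719 = (-63 + 2*64) - 6719 = (-63 + 128) - 6719 = 65 - 6719 = -6654)
√(57 - 108)*36 - (h + 16281) = √(57 - 108)*36 - (-6654 + 16281) = √(-51)*36 - 1*9627 = (I*√51)*36 - 9627 = 36*I*√51 - 9627 = -9627 + 36*I*√51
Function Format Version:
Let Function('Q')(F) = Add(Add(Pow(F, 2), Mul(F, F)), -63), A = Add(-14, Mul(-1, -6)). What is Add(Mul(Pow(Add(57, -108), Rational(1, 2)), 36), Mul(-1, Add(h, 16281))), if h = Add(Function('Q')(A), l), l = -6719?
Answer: Add(-9627, Mul(36, I, Pow(51, Rational(1, 2)))) ≈ Add(-9627.0, Mul(257.09, I))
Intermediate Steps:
A = -8 (A = Add(-14, 6) = -8)
Function('Q')(F) = Add(-63, Mul(2, Pow(F, 2))) (Function('Q')(F) = Add(Add(Pow(F, 2), Pow(F, 2)), -63) = Add(Mul(2, Pow(F, 2)), -63) = Add(-63, Mul(2, Pow(F, 2))))
h = -6654 (h = Add(Add(-63, Mul(2, Pow(-8, 2))), -6719) = Add(Add(-63, Mul(2, 64)), -6719) = Add(Add(-63, 128), -6719) = Add(65, -6719) = -6654)
Add(Mul(Pow(Add(57, -108), Rational(1, 2)), 36), Mul(-1, Add(h, 16281))) = Add(Mul(Pow(Add(57, -108), Rational(1, 2)), 36), Mul(-1, Add(-6654, 16281))) = Add(Mul(Pow(-51, Rational(1, 2)), 36), Mul(-1, 9627)) = Add(Mul(Mul(I, Pow(51, Rational(1, 2))), 36), -9627) = Add(Mul(36, I, Pow(51, Rational(1, 2))), -9627) = Add(-9627, Mul(36, I, Pow(51, Rational(1, 2))))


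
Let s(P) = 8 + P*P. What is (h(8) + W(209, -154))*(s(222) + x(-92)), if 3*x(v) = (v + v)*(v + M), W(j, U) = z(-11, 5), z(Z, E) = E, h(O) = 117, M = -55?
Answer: 7113576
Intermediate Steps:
W(j, U) = 5
s(P) = 8 + P**2
x(v) = 2*v*(-55 + v)/3 (x(v) = ((v + v)*(v - 55))/3 = ((2*v)*(-55 + v))/3 = (2*v*(-55 + v))/3 = 2*v*(-55 + v)/3)
(h(8) + W(209, -154))*(s(222) + x(-92)) = (117 + 5)*((8 + 222**2) + (2/3)*(-92)*(-55 - 92)) = 122*((8 + 49284) + (2/3)*(-92)*(-147)) = 122*(49292 + 9016) = 122*58308 = 7113576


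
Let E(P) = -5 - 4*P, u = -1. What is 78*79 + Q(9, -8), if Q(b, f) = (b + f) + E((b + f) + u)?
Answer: 6158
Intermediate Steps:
Q(b, f) = -1 - 3*b - 3*f (Q(b, f) = (b + f) + (-5 - 4*((b + f) - 1)) = (b + f) + (-5 - 4*(-1 + b + f)) = (b + f) + (-5 + (4 - 4*b - 4*f)) = (b + f) + (-1 - 4*b - 4*f) = -1 - 3*b - 3*f)
78*79 + Q(9, -8) = 78*79 + (-1 - 3*9 - 3*(-8)) = 6162 + (-1 - 27 + 24) = 6162 - 4 = 6158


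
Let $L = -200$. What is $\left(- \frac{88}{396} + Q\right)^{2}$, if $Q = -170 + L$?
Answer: $\frac{11102224}{81} \approx 1.3706 \cdot 10^{5}$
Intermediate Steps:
$Q = -370$ ($Q = -170 - 200 = -370$)
$\left(- \frac{88}{396} + Q\right)^{2} = \left(- \frac{88}{396} - 370\right)^{2} = \left(\left(-88\right) \frac{1}{396} - 370\right)^{2} = \left(- \frac{2}{9} - 370\right)^{2} = \left(- \frac{3332}{9}\right)^{2} = \frac{11102224}{81}$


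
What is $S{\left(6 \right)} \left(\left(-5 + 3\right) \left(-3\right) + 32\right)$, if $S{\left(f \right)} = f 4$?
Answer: $912$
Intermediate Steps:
$S{\left(f \right)} = 4 f$
$S{\left(6 \right)} \left(\left(-5 + 3\right) \left(-3\right) + 32\right) = 4 \cdot 6 \left(\left(-5 + 3\right) \left(-3\right) + 32\right) = 24 \left(\left(-2\right) \left(-3\right) + 32\right) = 24 \left(6 + 32\right) = 24 \cdot 38 = 912$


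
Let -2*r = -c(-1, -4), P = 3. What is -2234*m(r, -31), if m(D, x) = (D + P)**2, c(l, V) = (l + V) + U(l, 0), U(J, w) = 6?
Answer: -54733/2 ≈ -27367.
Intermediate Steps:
c(l, V) = 6 + V + l (c(l, V) = (l + V) + 6 = (V + l) + 6 = 6 + V + l)
r = 1/2 (r = -(-1)*(6 - 4 - 1)/2 = -(-1)/2 = -1/2*(-1) = 1/2 ≈ 0.50000)
m(D, x) = (3 + D)**2 (m(D, x) = (D + 3)**2 = (3 + D)**2)
-2234*m(r, -31) = -2234*(3 + 1/2)**2 = -2234*(7/2)**2 = -2234*49/4 = -54733/2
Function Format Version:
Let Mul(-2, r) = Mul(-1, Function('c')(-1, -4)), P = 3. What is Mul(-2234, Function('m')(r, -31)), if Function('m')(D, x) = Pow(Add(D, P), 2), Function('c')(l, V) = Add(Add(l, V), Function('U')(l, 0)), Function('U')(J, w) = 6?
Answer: Rational(-54733, 2) ≈ -27367.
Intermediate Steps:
Function('c')(l, V) = Add(6, V, l) (Function('c')(l, V) = Add(Add(l, V), 6) = Add(Add(V, l), 6) = Add(6, V, l))
r = Rational(1, 2) (r = Mul(Rational(-1, 2), Mul(-1, Add(6, -4, -1))) = Mul(Rational(-1, 2), Mul(-1, 1)) = Mul(Rational(-1, 2), -1) = Rational(1, 2) ≈ 0.50000)
Function('m')(D, x) = Pow(Add(3, D), 2) (Function('m')(D, x) = Pow(Add(D, 3), 2) = Pow(Add(3, D), 2))
Mul(-2234, Function('m')(r, -31)) = Mul(-2234, Pow(Add(3, Rational(1, 2)), 2)) = Mul(-2234, Pow(Rational(7, 2), 2)) = Mul(-2234, Rational(49, 4)) = Rational(-54733, 2)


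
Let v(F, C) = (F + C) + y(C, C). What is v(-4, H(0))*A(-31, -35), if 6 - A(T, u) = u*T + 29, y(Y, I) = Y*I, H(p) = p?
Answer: 4432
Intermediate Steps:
y(Y, I) = I*Y
A(T, u) = -23 - T*u (A(T, u) = 6 - (u*T + 29) = 6 - (T*u + 29) = 6 - (29 + T*u) = 6 + (-29 - T*u) = -23 - T*u)
v(F, C) = C + F + C**2 (v(F, C) = (F + C) + C*C = (C + F) + C**2 = C + F + C**2)
v(-4, H(0))*A(-31, -35) = (0 - 4 + 0**2)*(-23 - 1*(-31)*(-35)) = (0 - 4 + 0)*(-23 - 1085) = -4*(-1108) = 4432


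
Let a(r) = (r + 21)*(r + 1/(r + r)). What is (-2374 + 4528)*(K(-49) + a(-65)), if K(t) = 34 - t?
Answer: 412096818/65 ≈ 6.3400e+6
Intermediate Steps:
a(r) = (21 + r)*(r + 1/(2*r))
(-2374 + 4528)*(K(-49) + a(-65)) = (-2374 + 4528)*((34 - 1*(-49)) + (½ + (-65)² + 21*(-65) + (21/2)/(-65))) = 2154*((34 + 49) + (½ + 4225 - 1365 + (21/2)*(-1/65))) = 2154*(83 + (½ + 4225 - 1365 - 21/130)) = 2154*(83 + 185922/65) = 2154*(191317/65) = 412096818/65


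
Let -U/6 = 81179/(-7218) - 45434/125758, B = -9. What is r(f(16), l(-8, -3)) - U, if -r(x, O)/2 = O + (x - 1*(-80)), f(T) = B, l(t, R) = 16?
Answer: -18430383685/75643437 ≈ -243.65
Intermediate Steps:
f(T) = -9
r(x, O) = -160 - 2*O - 2*x (r(x, O) = -2*(O + (x - 1*(-80))) = -2*(O + (x + 80)) = -2*(O + (80 + x)) = -2*(80 + O + x) = -160 - 2*O - 2*x)
U = 5268425647/75643437 (U = -6*(81179/(-7218) - 45434/125758) = -6*(81179*(-1/7218) - 45434*1/125758) = -6*(-81179/7218 - 22717/62879) = -6*(-5268425647/453860622) = 5268425647/75643437 ≈ 69.648)
r(f(16), l(-8, -3)) - U = (-160 - 2*16 - 2*(-9)) - 1*5268425647/75643437 = (-160 - 32 + 18) - 5268425647/75643437 = -174 - 5268425647/75643437 = -18430383685/75643437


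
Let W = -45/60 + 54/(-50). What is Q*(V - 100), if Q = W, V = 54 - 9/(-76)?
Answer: 638121/7600 ≈ 83.963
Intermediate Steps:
V = 4113/76 (V = 54 - 9*(-1/76) = 54 + 9/76 = 4113/76 ≈ 54.118)
W = -183/100 (W = -45*1/60 + 54*(-1/50) = -¾ - 27/25 = -183/100 ≈ -1.8300)
Q = -183/100 ≈ -1.8300
Q*(V - 100) = -183*(4113/76 - 100)/100 = -183/100*(-3487/76) = 638121/7600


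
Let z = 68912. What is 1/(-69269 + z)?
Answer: -1/357 ≈ -0.0028011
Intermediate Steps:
1/(-69269 + z) = 1/(-69269 + 68912) = 1/(-357) = -1/357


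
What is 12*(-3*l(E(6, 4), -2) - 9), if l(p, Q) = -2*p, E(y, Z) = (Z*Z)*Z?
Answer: 4500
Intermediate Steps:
E(y, Z) = Z³ (E(y, Z) = Z²*Z = Z³)
12*(-3*l(E(6, 4), -2) - 9) = 12*(-(-6)*4³ - 9) = 12*(-(-6)*64 - 9) = 12*(-3*(-128) - 9) = 12*(384 - 9) = 12*375 = 4500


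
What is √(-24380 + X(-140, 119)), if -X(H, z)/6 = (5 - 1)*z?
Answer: 2*I*√6809 ≈ 165.03*I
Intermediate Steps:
X(H, z) = -24*z (X(H, z) = -6*(5 - 1)*z = -24*z)
√(-24380 + X(-140, 119)) = √(-24380 - 24*119) = √(-24380 - 2856) = √(-27236) = 2*I*√6809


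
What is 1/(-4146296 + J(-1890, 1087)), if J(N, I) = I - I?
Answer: -1/4146296 ≈ -2.4118e-7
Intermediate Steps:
J(N, I) = 0
1/(-4146296 + J(-1890, 1087)) = 1/(-4146296 + 0) = 1/(-4146296) = -1/4146296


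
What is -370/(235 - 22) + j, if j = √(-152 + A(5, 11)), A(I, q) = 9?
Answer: -370/213 + I*√143 ≈ -1.7371 + 11.958*I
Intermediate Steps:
j = I*√143 (j = √(-152 + 9) = √(-143) = I*√143 ≈ 11.958*I)
-370/(235 - 22) + j = -370/(235 - 22) + I*√143 = -370/213 + I*√143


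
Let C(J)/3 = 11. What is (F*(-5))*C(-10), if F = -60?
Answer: 9900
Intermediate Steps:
C(J) = 33 (C(J) = 3*11 = 33)
(F*(-5))*C(-10) = -60*(-5)*33 = 300*33 = 9900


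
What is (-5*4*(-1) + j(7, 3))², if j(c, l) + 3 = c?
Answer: 576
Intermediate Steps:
j(c, l) = -3 + c
(-5*4*(-1) + j(7, 3))² = (-5*4*(-1) + (-3 + 7))² = (-20*(-1) + 4)² = (20 + 4)² = 24² = 576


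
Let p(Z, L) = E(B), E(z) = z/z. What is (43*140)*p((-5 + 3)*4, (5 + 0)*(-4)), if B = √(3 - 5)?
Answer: 6020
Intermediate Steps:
B = I*√2 (B = √(-2) = I*√2 ≈ 1.4142*I)
E(z) = 1
p(Z, L) = 1
(43*140)*p((-5 + 3)*4, (5 + 0)*(-4)) = (43*140)*1 = 6020*1 = 6020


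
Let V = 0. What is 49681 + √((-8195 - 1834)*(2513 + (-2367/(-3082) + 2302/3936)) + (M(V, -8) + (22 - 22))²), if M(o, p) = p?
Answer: 49681 + 3*I*√178950625140772785/252724 ≈ 49681.0 + 5021.6*I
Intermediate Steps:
49681 + √((-8195 - 1834)*(2513 + (-2367/(-3082) + 2302/3936)) + (M(V, -8) + (22 - 22))²) = 49681 + √((-8195 - 1834)*(2513 + (-2367/(-3082) + 2302/3936)) + (-8 + (22 - 22))²) = 49681 + √(-10029*(2513 + (-2367*(-1/3082) + 2302*(1/3936))) + (-8 + 0)²) = 49681 + √(-10029*(2513 + (2367/3082 + 1151/1968)) + (-8)²) = 49681 + √(-10029*(2513 + 4102819/3032688) + 64) = 49681 + √(-10029*7625247763/3032688 + 64) = 49681 + √(-25491203271709/1010896 + 64) = 49681 + √(-25491138574365/1010896) = 49681 + 3*I*√178950625140772785/252724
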